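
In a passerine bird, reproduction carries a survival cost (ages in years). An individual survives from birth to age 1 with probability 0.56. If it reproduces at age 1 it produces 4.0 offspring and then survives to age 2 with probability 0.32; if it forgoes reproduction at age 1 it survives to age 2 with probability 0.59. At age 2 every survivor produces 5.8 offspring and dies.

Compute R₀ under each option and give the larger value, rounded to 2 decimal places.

3.28

breed at age 1: R₀ = 0.56 × (4.0 + 0.32 × 5.8) = 0.56 × 5.8560 = 3.2794
delay to age 2: R₀ = 0.56 × (0.59 × 5.8) = 0.56 × 3.4220 = 1.9163
Higher: breed at age 1 (3.2794).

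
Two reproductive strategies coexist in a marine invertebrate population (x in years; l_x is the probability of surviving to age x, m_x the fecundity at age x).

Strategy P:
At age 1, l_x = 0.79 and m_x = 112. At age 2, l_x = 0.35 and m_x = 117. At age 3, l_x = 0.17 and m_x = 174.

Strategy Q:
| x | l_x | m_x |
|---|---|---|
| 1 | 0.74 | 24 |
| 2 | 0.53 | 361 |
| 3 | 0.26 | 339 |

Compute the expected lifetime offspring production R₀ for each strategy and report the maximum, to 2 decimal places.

Strategy P: R₀ = 0.79×112 + 0.35×117 + 0.17×174 = 159.0100
Strategy Q: R₀ = 0.74×24 + 0.53×361 + 0.26×339 = 297.2300
Highest R₀: strategy Q with 297.2300.

297.23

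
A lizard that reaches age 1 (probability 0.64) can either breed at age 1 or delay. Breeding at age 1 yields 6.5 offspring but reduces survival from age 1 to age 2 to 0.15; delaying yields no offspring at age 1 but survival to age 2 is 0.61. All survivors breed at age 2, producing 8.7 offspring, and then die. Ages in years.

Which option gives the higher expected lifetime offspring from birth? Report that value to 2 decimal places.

breed at age 1: R₀ = 0.64 × (6.5 + 0.15 × 8.7) = 0.64 × 7.8050 = 4.9952
delay to age 2: R₀ = 0.64 × (0.61 × 8.7) = 0.64 × 5.3070 = 3.3965
Higher: breed at age 1 (4.9952).

5.00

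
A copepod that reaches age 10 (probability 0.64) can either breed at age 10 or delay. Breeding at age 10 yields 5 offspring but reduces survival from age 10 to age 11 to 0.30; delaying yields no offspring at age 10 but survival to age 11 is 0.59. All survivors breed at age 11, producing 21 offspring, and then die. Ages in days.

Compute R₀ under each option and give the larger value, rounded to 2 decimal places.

7.93

breed at age 10: R₀ = 0.64 × (5 + 0.30 × 21) = 0.64 × 11.3000 = 7.2320
delay to age 11: R₀ = 0.64 × (0.59 × 21) = 0.64 × 12.3900 = 7.9296
Higher: delay to age 11 (7.9296).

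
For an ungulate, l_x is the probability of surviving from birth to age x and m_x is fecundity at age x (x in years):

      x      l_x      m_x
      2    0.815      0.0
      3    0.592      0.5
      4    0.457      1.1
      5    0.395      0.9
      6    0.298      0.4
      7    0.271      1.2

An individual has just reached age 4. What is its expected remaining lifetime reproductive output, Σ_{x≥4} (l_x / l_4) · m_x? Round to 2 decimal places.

l_4 = 0.457. Conditional survival from age 4 to x is l_x / l_4.
  x=4: (0.457/0.457) × 1.1 = 1.1000
  x=5: (0.395/0.457) × 0.9 = 0.7779
  x=6: (0.298/0.457) × 0.4 = 0.2608
  x=7: (0.271/0.457) × 1.2 = 0.7116
Sum = 1.1000 + 0.7779 + 0.2608 + 0.7116 = 2.8503

2.85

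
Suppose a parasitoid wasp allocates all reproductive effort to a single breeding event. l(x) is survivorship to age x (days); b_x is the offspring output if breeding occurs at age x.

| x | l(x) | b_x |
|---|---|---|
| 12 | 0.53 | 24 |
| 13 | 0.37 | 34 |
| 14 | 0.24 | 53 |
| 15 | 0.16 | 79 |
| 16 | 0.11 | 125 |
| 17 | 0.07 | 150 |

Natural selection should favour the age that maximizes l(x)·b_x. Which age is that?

Expected offspring if breeding at age x = l(x) × b_x:
  age 12: 0.53 × 24 = 12.720
  age 13: 0.37 × 34 = 12.580
  age 14: 0.24 × 53 = 12.720
  age 15: 0.16 × 79 = 12.640
  age 16: 0.11 × 125 = 13.750
  age 17: 0.07 × 150 = 10.500
Maximum at age 16 (13.750).

16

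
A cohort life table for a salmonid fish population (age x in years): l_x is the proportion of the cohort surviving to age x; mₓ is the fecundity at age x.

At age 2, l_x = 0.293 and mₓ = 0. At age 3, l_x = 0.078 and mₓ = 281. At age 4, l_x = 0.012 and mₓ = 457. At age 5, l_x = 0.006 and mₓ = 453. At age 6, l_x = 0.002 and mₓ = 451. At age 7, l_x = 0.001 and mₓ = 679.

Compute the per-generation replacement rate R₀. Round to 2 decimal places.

31.70

R₀ = Σ l_x mₓ:
  age 2: 0.293 × 0 = 0.0000
  age 3: 0.078 × 281 = 21.9180
  age 4: 0.012 × 457 = 5.4840
  age 5: 0.006 × 453 = 2.7180
  age 6: 0.002 × 451 = 0.9020
  age 7: 0.001 × 679 = 0.6790
R₀ = 0.0000 + 21.9180 + 5.4840 + 2.7180 + 0.9020 + 0.6790 = 31.7010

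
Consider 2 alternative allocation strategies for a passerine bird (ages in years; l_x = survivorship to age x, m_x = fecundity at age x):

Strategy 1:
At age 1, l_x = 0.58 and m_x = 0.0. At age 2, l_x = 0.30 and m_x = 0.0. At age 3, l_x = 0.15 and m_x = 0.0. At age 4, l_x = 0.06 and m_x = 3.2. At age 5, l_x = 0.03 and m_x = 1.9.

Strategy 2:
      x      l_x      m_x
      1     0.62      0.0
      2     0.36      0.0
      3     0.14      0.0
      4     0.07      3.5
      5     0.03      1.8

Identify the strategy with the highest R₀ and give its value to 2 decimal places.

Strategy 1: R₀ = 0.58×0.0 + 0.30×0.0 + 0.15×0.0 + 0.06×3.2 + 0.03×1.9 = 0.2490
Strategy 2: R₀ = 0.62×0.0 + 0.36×0.0 + 0.14×0.0 + 0.07×3.5 + 0.03×1.8 = 0.2990
Highest R₀: strategy 2 with 0.2990.

0.30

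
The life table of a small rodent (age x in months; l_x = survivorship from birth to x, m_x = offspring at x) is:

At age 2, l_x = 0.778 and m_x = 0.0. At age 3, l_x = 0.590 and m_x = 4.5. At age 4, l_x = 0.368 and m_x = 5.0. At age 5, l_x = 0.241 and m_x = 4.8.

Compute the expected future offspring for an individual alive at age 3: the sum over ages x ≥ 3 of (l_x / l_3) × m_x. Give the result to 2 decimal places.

9.58

l_3 = 0.590. Conditional survival from age 3 to x is l_x / l_3.
  x=3: (0.590/0.590) × 4.5 = 4.5000
  x=4: (0.368/0.590) × 5.0 = 3.1186
  x=5: (0.241/0.590) × 4.8 = 1.9607
Sum = 4.5000 + 3.1186 + 1.9607 = 9.5793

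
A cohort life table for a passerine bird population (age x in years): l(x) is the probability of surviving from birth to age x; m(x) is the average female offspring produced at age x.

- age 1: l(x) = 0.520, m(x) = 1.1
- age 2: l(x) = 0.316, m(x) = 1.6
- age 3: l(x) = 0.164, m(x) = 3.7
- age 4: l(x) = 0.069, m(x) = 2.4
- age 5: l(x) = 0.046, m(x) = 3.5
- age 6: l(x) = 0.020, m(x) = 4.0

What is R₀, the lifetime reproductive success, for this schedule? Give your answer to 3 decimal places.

2.091

R₀ = Σ l(x) m(x):
  age 1: 0.520 × 1.1 = 0.5720
  age 2: 0.316 × 1.6 = 0.5056
  age 3: 0.164 × 3.7 = 0.6068
  age 4: 0.069 × 2.4 = 0.1656
  age 5: 0.046 × 3.5 = 0.1610
  age 6: 0.020 × 4.0 = 0.0800
R₀ = 0.5720 + 0.5056 + 0.6068 + 0.1656 + 0.1610 + 0.0800 = 2.0910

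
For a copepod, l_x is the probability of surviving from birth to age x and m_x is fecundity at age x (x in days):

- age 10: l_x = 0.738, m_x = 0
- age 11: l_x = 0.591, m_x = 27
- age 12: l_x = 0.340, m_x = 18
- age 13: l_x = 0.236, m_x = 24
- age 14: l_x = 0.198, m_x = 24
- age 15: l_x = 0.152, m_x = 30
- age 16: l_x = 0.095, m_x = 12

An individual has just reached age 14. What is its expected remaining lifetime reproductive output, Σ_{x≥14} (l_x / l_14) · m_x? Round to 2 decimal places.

l_14 = 0.198. Conditional survival from age 14 to x is l_x / l_14.
  x=14: (0.198/0.198) × 24 = 24.0000
  x=15: (0.152/0.198) × 30 = 23.0303
  x=16: (0.095/0.198) × 12 = 5.7576
Sum = 24.0000 + 23.0303 + 5.7576 = 52.7879

52.79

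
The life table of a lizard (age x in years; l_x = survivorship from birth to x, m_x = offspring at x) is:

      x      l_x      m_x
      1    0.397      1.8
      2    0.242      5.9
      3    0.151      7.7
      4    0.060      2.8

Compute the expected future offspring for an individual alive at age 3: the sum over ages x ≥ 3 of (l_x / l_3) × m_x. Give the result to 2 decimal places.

l_3 = 0.151. Conditional survival from age 3 to x is l_x / l_3.
  x=3: (0.151/0.151) × 7.7 = 7.7000
  x=4: (0.060/0.151) × 2.8 = 1.1126
Sum = 7.7000 + 1.1126 = 8.8126

8.81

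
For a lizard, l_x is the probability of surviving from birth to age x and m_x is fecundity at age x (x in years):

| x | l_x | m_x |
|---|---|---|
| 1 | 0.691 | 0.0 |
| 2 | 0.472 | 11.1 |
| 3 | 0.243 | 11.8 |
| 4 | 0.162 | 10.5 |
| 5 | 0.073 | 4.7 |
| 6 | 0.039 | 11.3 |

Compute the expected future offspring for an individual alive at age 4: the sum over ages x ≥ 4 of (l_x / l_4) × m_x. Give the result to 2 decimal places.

15.34

l_4 = 0.162. Conditional survival from age 4 to x is l_x / l_4.
  x=4: (0.162/0.162) × 10.5 = 10.5000
  x=5: (0.073/0.162) × 4.7 = 2.1179
  x=6: (0.039/0.162) × 11.3 = 2.7204
Sum = 10.5000 + 2.1179 + 2.7204 = 15.3383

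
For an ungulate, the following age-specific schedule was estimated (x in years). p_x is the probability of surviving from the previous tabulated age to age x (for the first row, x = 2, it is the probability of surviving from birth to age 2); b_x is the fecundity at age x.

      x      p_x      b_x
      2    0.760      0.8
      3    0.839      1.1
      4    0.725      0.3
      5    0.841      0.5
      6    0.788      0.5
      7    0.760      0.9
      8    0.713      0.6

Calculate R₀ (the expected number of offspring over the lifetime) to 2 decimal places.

2.10

Survivorship from birth: l_x = p_2·p_3·…·p_x.
  l_2 = 0.76000
  l_3 = 0.63764
  l_4 = 0.46229
  l_5 = 0.38879
  l_6 = 0.30636
  l_7 = 0.23284
  l_8 = 0.16601
R₀ = Σ l_x b_x:
  age 2: 0.76000 × 0.8 = 0.6080
  age 3: 0.63764 × 1.1 = 0.7014
  age 4: 0.46229 × 0.3 = 0.1387
  age 5: 0.38879 × 0.5 = 0.1944
  age 6: 0.30636 × 0.5 = 0.1532
  age 7: 0.23284 × 0.9 = 0.2096
  age 8: 0.16601 × 0.6 = 0.0996
R₀ = 0.6080 + 0.7014 + 0.1387 + 0.1944 + 0.1532 + 0.2096 + 0.0996 = 2.1048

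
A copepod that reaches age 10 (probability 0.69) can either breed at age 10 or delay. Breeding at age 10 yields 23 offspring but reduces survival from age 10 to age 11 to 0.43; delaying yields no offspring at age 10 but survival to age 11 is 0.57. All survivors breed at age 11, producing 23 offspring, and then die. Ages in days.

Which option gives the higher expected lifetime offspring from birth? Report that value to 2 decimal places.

breed at age 10: R₀ = 0.69 × (23 + 0.43 × 23) = 0.69 × 32.8900 = 22.6941
delay to age 11: R₀ = 0.69 × (0.57 × 23) = 0.69 × 13.1100 = 9.0459
Higher: breed at age 10 (22.6941).

22.69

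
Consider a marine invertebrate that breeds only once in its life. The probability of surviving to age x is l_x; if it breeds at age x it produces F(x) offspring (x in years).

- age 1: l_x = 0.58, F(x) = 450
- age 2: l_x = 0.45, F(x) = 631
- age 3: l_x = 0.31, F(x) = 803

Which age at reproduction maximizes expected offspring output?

2

Expected offspring if breeding at age x = l_x × F(x):
  age 1: 0.58 × 450 = 261.000
  age 2: 0.45 × 631 = 283.950
  age 3: 0.31 × 803 = 248.930
Maximum at age 2 (283.950).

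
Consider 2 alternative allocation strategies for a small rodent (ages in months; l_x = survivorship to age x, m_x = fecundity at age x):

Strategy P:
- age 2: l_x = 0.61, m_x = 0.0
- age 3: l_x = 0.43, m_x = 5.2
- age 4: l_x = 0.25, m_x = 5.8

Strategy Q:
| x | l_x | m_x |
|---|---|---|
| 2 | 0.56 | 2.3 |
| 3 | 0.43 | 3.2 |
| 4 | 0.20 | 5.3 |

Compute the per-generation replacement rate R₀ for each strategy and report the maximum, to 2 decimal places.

3.72

Strategy P: R₀ = 0.61×0.0 + 0.43×5.2 + 0.25×5.8 = 3.6860
Strategy Q: R₀ = 0.56×2.3 + 0.43×3.2 + 0.20×5.3 = 3.7240
Highest R₀: strategy Q with 3.7240.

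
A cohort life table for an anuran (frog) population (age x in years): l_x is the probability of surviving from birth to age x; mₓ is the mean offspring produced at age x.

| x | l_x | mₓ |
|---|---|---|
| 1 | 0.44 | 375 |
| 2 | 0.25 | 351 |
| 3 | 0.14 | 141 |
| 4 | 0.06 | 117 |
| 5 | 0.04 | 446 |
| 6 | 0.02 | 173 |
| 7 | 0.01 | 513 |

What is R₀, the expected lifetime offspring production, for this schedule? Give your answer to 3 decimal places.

R₀ = Σ l_x mₓ:
  age 1: 0.44 × 375 = 165.0000
  age 2: 0.25 × 351 = 87.7500
  age 3: 0.14 × 141 = 19.7400
  age 4: 0.06 × 117 = 7.0200
  age 5: 0.04 × 446 = 17.8400
  age 6: 0.02 × 173 = 3.4600
  age 7: 0.01 × 513 = 5.1300
R₀ = 165.0000 + 87.7500 + 19.7400 + 7.0200 + 17.8400 + 3.4600 + 5.1300 = 305.9400

305.940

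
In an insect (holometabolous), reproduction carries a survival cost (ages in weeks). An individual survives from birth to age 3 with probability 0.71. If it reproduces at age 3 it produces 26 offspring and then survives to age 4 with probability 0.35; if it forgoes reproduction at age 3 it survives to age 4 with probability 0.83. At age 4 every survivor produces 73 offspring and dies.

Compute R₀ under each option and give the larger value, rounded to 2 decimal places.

43.02

breed at age 3: R₀ = 0.71 × (26 + 0.35 × 73) = 0.71 × 51.5500 = 36.6005
delay to age 4: R₀ = 0.71 × (0.83 × 73) = 0.71 × 60.5900 = 43.0189
Higher: delay to age 4 (43.0189).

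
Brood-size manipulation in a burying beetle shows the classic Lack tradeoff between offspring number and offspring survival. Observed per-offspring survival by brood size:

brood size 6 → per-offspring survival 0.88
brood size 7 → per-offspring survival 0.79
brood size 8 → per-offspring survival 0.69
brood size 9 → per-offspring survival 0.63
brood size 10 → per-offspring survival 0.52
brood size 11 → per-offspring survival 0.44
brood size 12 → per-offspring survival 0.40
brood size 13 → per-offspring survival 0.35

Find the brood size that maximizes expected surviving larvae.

9

Expected surviving larvae = c × s(c):
  c=6: 6 × 0.88 = 5.280
  c=7: 7 × 0.79 = 5.530
  c=8: 8 × 0.69 = 5.520
  c=9: 9 × 0.63 = 5.670
  c=10: 10 × 0.52 = 5.200
  c=11: 11 × 0.44 = 4.840
  c=12: 12 × 0.40 = 4.800
  c=13: 13 × 0.35 = 4.550
Maximum at c = 9 (5.670 surviving larvae).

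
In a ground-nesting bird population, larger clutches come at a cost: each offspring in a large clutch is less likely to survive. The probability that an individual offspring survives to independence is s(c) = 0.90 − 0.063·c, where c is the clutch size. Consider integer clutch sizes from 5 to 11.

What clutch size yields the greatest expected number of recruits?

7

Expected recruits = c × s(c):
  c=5: 5 × 0.585 = 2.925
  c=6: 6 × 0.522 = 3.132
  c=7: 7 × 0.459 = 3.213
  c=8: 8 × 0.396 = 3.168
  c=9: 9 × 0.333 = 2.997
  c=10: 10 × 0.270 = 2.700
  c=11: 11 × 0.207 = 2.277
Maximum at c = 7 (3.213 recruits).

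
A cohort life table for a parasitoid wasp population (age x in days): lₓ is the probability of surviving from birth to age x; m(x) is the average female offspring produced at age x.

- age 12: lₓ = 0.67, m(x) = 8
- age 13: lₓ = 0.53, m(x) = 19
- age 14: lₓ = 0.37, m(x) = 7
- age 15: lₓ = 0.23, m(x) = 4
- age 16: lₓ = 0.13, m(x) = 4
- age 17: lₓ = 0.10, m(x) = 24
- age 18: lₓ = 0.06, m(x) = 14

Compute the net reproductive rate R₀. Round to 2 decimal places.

R₀ = Σ lₓ m(x):
  age 12: 0.67 × 8 = 5.3600
  age 13: 0.53 × 19 = 10.0700
  age 14: 0.37 × 7 = 2.5900
  age 15: 0.23 × 4 = 0.9200
  age 16: 0.13 × 4 = 0.5200
  age 17: 0.10 × 24 = 2.4000
  age 18: 0.06 × 14 = 0.8400
R₀ = 5.3600 + 10.0700 + 2.5900 + 0.9200 + 0.5200 + 2.4000 + 0.8400 = 22.7000

22.70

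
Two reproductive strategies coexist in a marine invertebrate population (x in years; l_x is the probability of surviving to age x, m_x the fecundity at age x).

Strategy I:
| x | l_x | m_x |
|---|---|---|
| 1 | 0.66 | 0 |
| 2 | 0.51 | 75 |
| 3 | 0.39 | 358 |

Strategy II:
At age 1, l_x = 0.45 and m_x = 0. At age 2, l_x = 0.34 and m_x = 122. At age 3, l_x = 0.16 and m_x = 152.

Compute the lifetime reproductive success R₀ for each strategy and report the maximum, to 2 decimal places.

Strategy I: R₀ = 0.66×0 + 0.51×75 + 0.39×358 = 177.8700
Strategy II: R₀ = 0.45×0 + 0.34×122 + 0.16×152 = 65.8000
Highest R₀: strategy I with 177.8700.

177.87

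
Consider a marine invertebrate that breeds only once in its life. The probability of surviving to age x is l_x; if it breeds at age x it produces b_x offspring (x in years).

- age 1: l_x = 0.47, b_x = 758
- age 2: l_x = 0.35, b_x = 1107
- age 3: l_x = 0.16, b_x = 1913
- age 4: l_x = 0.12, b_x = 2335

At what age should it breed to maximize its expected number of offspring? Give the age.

Expected offspring if breeding at age x = l_x × b_x:
  age 1: 0.47 × 758 = 356.260
  age 2: 0.35 × 1107 = 387.450
  age 3: 0.16 × 1913 = 306.080
  age 4: 0.12 × 2335 = 280.200
Maximum at age 2 (387.450).

2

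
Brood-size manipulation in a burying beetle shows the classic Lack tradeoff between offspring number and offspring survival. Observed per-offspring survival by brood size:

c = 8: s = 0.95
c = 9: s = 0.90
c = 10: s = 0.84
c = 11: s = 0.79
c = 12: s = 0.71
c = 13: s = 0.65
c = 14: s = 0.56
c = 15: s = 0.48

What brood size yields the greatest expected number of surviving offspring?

11

Expected surviving offspring = c × s(c):
  c=8: 8 × 0.95 = 7.600
  c=9: 9 × 0.90 = 8.100
  c=10: 10 × 0.84 = 8.400
  c=11: 11 × 0.79 = 8.690
  c=12: 12 × 0.71 = 8.520
  c=13: 13 × 0.65 = 8.450
  c=14: 14 × 0.56 = 7.840
  c=15: 15 × 0.48 = 7.200
Maximum at c = 11 (8.690 surviving offspring).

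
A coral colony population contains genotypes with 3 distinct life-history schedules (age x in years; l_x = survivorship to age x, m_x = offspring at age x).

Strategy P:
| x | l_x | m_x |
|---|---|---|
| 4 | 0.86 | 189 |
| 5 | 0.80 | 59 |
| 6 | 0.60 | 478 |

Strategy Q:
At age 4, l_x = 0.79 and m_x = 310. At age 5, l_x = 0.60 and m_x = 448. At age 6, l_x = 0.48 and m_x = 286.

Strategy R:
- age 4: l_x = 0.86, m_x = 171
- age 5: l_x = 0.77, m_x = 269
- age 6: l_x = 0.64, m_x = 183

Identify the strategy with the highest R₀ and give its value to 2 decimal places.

650.98

Strategy P: R₀ = 0.86×189 + 0.80×59 + 0.60×478 = 496.5400
Strategy Q: R₀ = 0.79×310 + 0.60×448 + 0.48×286 = 650.9800
Strategy R: R₀ = 0.86×171 + 0.77×269 + 0.64×183 = 471.3100
Highest R₀: strategy Q with 650.9800.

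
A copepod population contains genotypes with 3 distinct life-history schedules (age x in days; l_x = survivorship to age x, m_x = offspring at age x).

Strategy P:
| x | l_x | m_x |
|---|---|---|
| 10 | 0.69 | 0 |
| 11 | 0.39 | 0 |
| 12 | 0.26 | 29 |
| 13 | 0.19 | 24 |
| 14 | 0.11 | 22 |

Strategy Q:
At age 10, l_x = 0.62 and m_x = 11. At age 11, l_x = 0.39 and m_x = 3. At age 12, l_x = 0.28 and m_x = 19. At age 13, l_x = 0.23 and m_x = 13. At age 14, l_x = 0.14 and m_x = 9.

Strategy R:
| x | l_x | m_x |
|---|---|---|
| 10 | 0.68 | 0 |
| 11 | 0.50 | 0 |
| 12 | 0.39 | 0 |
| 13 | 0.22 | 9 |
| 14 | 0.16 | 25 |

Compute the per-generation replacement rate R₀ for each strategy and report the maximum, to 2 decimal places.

Strategy P: R₀ = 0.69×0 + 0.39×0 + 0.26×29 + 0.19×24 + 0.11×22 = 14.5200
Strategy Q: R₀ = 0.62×11 + 0.39×3 + 0.28×19 + 0.23×13 + 0.14×9 = 17.5600
Strategy R: R₀ = 0.68×0 + 0.50×0 + 0.39×0 + 0.22×9 + 0.16×25 = 5.9800
Highest R₀: strategy Q with 17.5600.

17.56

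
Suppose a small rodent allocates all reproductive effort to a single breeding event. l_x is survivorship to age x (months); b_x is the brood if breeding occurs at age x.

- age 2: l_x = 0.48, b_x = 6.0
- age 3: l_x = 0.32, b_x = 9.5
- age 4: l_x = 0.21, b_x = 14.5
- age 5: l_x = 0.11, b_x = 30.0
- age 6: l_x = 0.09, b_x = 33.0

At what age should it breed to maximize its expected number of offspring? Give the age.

Expected offspring if breeding at age x = l_x × b_x:
  age 2: 0.48 × 6.0 = 2.880
  age 3: 0.32 × 9.5 = 3.040
  age 4: 0.21 × 14.5 = 3.045
  age 5: 0.11 × 30.0 = 3.300
  age 6: 0.09 × 33.0 = 2.970
Maximum at age 5 (3.300).

5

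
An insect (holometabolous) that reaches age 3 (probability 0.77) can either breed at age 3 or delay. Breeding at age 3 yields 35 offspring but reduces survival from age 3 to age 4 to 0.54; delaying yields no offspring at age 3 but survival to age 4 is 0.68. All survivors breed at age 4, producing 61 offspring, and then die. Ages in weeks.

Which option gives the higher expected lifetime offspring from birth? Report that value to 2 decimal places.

breed at age 3: R₀ = 0.77 × (35 + 0.54 × 61) = 0.77 × 67.9400 = 52.3138
delay to age 4: R₀ = 0.77 × (0.68 × 61) = 0.77 × 41.4800 = 31.9396
Higher: breed at age 3 (52.3138).

52.31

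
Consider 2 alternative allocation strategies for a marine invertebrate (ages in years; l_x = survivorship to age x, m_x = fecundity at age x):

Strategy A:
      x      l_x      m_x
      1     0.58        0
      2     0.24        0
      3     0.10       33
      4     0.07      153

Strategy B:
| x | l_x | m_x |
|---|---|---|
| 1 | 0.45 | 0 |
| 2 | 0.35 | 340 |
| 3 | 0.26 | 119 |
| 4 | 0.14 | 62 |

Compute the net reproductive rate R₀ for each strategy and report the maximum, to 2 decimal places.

158.62

Strategy A: R₀ = 0.58×0 + 0.24×0 + 0.10×33 + 0.07×153 = 14.0100
Strategy B: R₀ = 0.45×0 + 0.35×340 + 0.26×119 + 0.14×62 = 158.6200
Highest R₀: strategy B with 158.6200.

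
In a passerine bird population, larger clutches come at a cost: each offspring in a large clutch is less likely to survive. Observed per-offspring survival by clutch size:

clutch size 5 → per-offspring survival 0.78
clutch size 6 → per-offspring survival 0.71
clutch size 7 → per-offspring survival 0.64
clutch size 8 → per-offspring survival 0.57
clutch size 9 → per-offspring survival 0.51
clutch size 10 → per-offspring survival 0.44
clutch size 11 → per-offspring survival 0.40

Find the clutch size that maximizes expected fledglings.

9

Expected fledglings = c × s(c):
  c=5: 5 × 0.78 = 3.900
  c=6: 6 × 0.71 = 4.260
  c=7: 7 × 0.64 = 4.480
  c=8: 8 × 0.57 = 4.560
  c=9: 9 × 0.51 = 4.590
  c=10: 10 × 0.44 = 4.400
  c=11: 11 × 0.40 = 4.400
Maximum at c = 9 (4.590 fledglings).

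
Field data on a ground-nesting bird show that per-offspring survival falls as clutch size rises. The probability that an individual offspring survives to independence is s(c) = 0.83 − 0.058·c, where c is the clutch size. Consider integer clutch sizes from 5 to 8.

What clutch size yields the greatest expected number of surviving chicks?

7

Expected surviving chicks = c × s(c):
  c=5: 5 × 0.540 = 2.700
  c=6: 6 × 0.482 = 2.892
  c=7: 7 × 0.424 = 2.968
  c=8: 8 × 0.366 = 2.928
Maximum at c = 7 (2.968 surviving chicks).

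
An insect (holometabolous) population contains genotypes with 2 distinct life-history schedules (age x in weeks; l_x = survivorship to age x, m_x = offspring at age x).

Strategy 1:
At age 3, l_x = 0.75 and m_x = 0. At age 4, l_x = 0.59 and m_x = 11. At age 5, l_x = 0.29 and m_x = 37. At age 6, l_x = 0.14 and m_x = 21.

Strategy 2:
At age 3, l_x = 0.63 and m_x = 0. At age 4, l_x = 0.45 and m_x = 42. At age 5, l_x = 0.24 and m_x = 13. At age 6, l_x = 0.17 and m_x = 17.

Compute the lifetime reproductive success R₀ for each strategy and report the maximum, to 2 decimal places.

Strategy 1: R₀ = 0.75×0 + 0.59×11 + 0.29×37 + 0.14×21 = 20.1600
Strategy 2: R₀ = 0.63×0 + 0.45×42 + 0.24×13 + 0.17×17 = 24.9100
Highest R₀: strategy 2 with 24.9100.

24.91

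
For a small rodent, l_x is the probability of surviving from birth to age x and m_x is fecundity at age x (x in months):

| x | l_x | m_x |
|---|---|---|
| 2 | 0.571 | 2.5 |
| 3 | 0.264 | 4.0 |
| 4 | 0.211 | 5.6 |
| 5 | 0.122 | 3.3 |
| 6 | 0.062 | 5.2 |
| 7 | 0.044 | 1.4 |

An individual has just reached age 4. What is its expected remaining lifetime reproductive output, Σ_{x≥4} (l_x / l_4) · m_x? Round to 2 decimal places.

l_4 = 0.211. Conditional survival from age 4 to x is l_x / l_4.
  x=4: (0.211/0.211) × 5.6 = 5.6000
  x=5: (0.122/0.211) × 3.3 = 1.9081
  x=6: (0.062/0.211) × 5.2 = 1.5280
  x=7: (0.044/0.211) × 1.4 = 0.2919
Sum = 5.6000 + 1.9081 + 1.5280 + 0.2919 = 9.3280

9.33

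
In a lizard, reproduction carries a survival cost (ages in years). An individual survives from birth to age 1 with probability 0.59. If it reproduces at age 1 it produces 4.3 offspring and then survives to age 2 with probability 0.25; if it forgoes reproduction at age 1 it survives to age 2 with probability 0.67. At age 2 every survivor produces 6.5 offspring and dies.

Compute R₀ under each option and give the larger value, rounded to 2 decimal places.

3.50

breed at age 1: R₀ = 0.59 × (4.3 + 0.25 × 6.5) = 0.59 × 5.9250 = 3.4957
delay to age 2: R₀ = 0.59 × (0.67 × 6.5) = 0.59 × 4.3550 = 2.5695
Higher: breed at age 1 (3.4957).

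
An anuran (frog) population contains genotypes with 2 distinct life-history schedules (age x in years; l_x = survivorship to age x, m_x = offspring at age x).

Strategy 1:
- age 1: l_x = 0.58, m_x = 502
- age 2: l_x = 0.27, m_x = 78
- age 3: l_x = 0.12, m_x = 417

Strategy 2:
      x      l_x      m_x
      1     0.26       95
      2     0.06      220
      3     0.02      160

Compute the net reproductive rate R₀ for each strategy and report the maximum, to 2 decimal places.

Strategy 1: R₀ = 0.58×502 + 0.27×78 + 0.12×417 = 362.2600
Strategy 2: R₀ = 0.26×95 + 0.06×220 + 0.02×160 = 41.1000
Highest R₀: strategy 1 with 362.2600.

362.26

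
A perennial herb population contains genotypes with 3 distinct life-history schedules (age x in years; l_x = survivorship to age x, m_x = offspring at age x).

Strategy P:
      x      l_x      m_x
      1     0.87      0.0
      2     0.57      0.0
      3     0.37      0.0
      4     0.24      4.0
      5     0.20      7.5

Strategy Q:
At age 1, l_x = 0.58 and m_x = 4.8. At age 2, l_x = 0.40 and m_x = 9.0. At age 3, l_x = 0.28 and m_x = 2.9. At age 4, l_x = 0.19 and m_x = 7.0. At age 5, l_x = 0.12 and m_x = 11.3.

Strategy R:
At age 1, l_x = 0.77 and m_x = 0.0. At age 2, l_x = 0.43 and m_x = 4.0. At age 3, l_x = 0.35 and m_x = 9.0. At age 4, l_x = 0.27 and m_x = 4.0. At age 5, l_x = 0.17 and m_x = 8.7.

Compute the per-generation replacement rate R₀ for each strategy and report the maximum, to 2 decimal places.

9.88

Strategy P: R₀ = 0.87×0.0 + 0.57×0.0 + 0.37×0.0 + 0.24×4.0 + 0.20×7.5 = 2.4600
Strategy Q: R₀ = 0.58×4.8 + 0.40×9.0 + 0.28×2.9 + 0.19×7.0 + 0.12×11.3 = 9.8820
Strategy R: R₀ = 0.77×0.0 + 0.43×4.0 + 0.35×9.0 + 0.27×4.0 + 0.17×8.7 = 7.4290
Highest R₀: strategy Q with 9.8820.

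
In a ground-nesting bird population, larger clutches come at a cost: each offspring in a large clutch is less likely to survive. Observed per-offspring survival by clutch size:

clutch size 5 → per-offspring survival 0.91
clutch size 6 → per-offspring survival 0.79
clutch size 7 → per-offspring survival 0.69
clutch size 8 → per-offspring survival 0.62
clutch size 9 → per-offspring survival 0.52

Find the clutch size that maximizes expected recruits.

8

Expected recruits = c × s(c):
  c=5: 5 × 0.91 = 4.550
  c=6: 6 × 0.79 = 4.740
  c=7: 7 × 0.69 = 4.830
  c=8: 8 × 0.62 = 4.960
  c=9: 9 × 0.52 = 4.680
Maximum at c = 8 (4.960 recruits).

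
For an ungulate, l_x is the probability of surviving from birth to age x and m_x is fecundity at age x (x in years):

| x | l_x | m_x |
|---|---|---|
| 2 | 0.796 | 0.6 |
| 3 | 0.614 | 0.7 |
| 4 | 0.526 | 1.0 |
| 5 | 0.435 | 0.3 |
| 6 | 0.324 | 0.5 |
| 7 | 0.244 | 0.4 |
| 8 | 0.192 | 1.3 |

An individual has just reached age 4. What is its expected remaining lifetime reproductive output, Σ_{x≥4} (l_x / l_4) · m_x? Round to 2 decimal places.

l_4 = 0.526. Conditional survival from age 4 to x is l_x / l_4.
  x=4: (0.526/0.526) × 1.0 = 1.0000
  x=5: (0.435/0.526) × 0.3 = 0.2481
  x=6: (0.324/0.526) × 0.5 = 0.3080
  x=7: (0.244/0.526) × 0.4 = 0.1856
  x=8: (0.192/0.526) × 1.3 = 0.4745
Sum = 1.0000 + 0.2481 + 0.3080 + 0.1856 + 0.4745 = 2.2162

2.22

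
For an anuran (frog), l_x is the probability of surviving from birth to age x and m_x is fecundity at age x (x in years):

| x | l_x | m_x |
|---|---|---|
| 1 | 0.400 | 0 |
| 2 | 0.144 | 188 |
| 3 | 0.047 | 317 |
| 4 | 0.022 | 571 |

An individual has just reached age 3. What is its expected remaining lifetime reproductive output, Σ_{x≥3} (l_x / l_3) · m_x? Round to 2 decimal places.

l_3 = 0.047. Conditional survival from age 3 to x is l_x / l_3.
  x=3: (0.047/0.047) × 317 = 317.0000
  x=4: (0.022/0.047) × 571 = 267.2766
Sum = 317.0000 + 267.2766 = 584.2766

584.28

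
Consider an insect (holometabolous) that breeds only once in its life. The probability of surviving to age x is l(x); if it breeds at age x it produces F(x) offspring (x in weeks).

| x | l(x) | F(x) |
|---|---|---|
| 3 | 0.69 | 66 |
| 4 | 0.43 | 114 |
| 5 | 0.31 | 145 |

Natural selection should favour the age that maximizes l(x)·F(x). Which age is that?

Expected offspring if breeding at age x = l(x) × F(x):
  age 3: 0.69 × 66 = 45.540
  age 4: 0.43 × 114 = 49.020
  age 5: 0.31 × 145 = 44.950
Maximum at age 4 (49.020).

4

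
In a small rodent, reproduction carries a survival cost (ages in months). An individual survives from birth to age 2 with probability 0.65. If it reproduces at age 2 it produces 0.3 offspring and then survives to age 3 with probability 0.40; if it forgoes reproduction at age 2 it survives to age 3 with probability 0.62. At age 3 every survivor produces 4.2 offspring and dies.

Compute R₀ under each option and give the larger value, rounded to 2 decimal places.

1.69

breed at age 2: R₀ = 0.65 × (0.3 + 0.40 × 4.2) = 0.65 × 1.9800 = 1.2870
delay to age 3: R₀ = 0.65 × (0.62 × 4.2) = 0.65 × 2.6040 = 1.6926
Higher: delay to age 3 (1.6926).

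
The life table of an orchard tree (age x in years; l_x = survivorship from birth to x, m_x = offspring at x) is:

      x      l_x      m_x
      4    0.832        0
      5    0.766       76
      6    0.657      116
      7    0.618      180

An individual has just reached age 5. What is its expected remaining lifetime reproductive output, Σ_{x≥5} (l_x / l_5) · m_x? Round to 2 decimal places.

l_5 = 0.766. Conditional survival from age 5 to x is l_x / l_5.
  x=5: (0.766/0.766) × 76 = 76.0000
  x=6: (0.657/0.766) × 116 = 99.4935
  x=7: (0.618/0.766) × 180 = 145.2219
Sum = 76.0000 + 99.4935 + 145.2219 = 320.7154

320.72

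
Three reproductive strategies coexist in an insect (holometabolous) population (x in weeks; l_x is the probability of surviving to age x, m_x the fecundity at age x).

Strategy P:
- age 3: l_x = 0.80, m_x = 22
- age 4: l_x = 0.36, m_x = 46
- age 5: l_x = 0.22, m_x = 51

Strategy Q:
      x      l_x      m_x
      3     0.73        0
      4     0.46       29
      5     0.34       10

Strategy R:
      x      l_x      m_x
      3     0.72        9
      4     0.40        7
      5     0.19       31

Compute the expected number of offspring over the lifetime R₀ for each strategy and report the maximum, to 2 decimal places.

45.38

Strategy P: R₀ = 0.80×22 + 0.36×46 + 0.22×51 = 45.3800
Strategy Q: R₀ = 0.73×0 + 0.46×29 + 0.34×10 = 16.7400
Strategy R: R₀ = 0.72×9 + 0.40×7 + 0.19×31 = 15.1700
Highest R₀: strategy P with 45.3800.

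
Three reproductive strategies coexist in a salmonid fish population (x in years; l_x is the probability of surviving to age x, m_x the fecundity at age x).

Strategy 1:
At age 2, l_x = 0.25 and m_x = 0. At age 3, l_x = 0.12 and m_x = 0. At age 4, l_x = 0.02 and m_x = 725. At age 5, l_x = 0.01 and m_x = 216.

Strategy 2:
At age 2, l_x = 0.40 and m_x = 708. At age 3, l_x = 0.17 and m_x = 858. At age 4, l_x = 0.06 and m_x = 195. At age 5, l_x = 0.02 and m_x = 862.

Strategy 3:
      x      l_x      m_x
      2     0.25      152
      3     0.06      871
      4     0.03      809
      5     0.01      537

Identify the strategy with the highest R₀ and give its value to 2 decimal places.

458.00

Strategy 1: R₀ = 0.25×0 + 0.12×0 + 0.02×725 + 0.01×216 = 16.6600
Strategy 2: R₀ = 0.40×708 + 0.17×858 + 0.06×195 + 0.02×862 = 458.0000
Strategy 3: R₀ = 0.25×152 + 0.06×871 + 0.03×809 + 0.01×537 = 119.9000
Highest R₀: strategy 2 with 458.0000.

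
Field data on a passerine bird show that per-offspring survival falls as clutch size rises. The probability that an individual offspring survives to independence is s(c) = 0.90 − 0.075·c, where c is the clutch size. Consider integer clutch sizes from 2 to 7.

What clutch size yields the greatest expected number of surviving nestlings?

Expected surviving nestlings = c × s(c):
  c=2: 2 × 0.750 = 1.500
  c=3: 3 × 0.675 = 2.025
  c=4: 4 × 0.600 = 2.400
  c=5: 5 × 0.525 = 2.625
  c=6: 6 × 0.450 = 2.700
  c=7: 7 × 0.375 = 2.625
Maximum at c = 6 (2.700 surviving nestlings).

6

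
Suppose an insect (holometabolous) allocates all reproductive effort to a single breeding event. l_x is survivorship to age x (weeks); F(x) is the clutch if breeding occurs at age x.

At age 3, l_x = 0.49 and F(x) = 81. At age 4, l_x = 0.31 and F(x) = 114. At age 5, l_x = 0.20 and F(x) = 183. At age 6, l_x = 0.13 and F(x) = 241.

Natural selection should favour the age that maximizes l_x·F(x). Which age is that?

Expected offspring if breeding at age x = l_x × F(x):
  age 3: 0.49 × 81 = 39.690
  age 4: 0.31 × 114 = 35.340
  age 5: 0.20 × 183 = 36.600
  age 6: 0.13 × 241 = 31.330
Maximum at age 3 (39.690).

3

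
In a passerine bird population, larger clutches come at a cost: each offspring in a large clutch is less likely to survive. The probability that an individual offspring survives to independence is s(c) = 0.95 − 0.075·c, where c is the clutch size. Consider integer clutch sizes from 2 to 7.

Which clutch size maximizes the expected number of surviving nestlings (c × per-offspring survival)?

6

Expected surviving nestlings = c × s(c):
  c=2: 2 × 0.800 = 1.600
  c=3: 3 × 0.725 = 2.175
  c=4: 4 × 0.650 = 2.600
  c=5: 5 × 0.575 = 2.875
  c=6: 6 × 0.500 = 3.000
  c=7: 7 × 0.425 = 2.975
Maximum at c = 6 (3.000 surviving nestlings).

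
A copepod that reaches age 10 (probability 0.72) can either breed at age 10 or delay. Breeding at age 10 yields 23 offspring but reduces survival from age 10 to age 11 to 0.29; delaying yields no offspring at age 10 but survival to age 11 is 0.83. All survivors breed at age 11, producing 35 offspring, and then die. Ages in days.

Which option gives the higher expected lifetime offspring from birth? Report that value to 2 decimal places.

breed at age 10: R₀ = 0.72 × (23 + 0.29 × 35) = 0.72 × 33.1500 = 23.8680
delay to age 11: R₀ = 0.72 × (0.83 × 35) = 0.72 × 29.0500 = 20.9160
Higher: breed at age 10 (23.8680).

23.87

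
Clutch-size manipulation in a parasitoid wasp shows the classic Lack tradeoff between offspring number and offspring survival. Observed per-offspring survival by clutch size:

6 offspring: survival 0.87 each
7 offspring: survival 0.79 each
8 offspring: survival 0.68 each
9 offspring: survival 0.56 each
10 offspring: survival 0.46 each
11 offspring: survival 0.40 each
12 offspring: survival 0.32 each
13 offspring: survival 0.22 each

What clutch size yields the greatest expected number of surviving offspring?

7

Expected surviving offspring = c × s(c):
  c=6: 6 × 0.87 = 5.220
  c=7: 7 × 0.79 = 5.530
  c=8: 8 × 0.68 = 5.440
  c=9: 9 × 0.56 = 5.040
  c=10: 10 × 0.46 = 4.600
  c=11: 11 × 0.40 = 4.400
  c=12: 12 × 0.32 = 3.840
  c=13: 13 × 0.22 = 2.860
Maximum at c = 7 (5.530 surviving offspring).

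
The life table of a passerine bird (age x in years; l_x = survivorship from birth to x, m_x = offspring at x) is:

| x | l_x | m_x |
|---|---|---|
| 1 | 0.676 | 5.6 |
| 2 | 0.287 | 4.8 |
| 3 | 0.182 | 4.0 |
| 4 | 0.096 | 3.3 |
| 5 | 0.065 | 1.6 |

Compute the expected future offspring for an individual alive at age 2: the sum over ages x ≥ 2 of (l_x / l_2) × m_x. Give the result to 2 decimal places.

l_2 = 0.287. Conditional survival from age 2 to x is l_x / l_2.
  x=2: (0.287/0.287) × 4.8 = 4.8000
  x=3: (0.182/0.287) × 4.0 = 2.5366
  x=4: (0.096/0.287) × 3.3 = 1.1038
  x=5: (0.065/0.287) × 1.6 = 0.3624
Sum = 4.8000 + 2.5366 + 1.1038 + 0.3624 = 8.8028

8.80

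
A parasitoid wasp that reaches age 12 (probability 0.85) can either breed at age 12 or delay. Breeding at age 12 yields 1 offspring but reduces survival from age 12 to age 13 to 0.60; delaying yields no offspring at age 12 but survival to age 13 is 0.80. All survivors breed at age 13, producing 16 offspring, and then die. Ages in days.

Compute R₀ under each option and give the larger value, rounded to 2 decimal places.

breed at age 12: R₀ = 0.85 × (1 + 0.60 × 16) = 0.85 × 10.6000 = 9.0100
delay to age 13: R₀ = 0.85 × (0.80 × 16) = 0.85 × 12.8000 = 10.8800
Higher: delay to age 13 (10.8800).

10.88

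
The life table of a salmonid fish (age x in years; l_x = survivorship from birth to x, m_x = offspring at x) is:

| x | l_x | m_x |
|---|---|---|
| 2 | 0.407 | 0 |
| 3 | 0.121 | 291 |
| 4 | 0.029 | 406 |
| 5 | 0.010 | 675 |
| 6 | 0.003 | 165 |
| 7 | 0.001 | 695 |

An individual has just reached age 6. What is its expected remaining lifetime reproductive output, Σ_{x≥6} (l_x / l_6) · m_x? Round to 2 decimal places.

396.67

l_6 = 0.003. Conditional survival from age 6 to x is l_x / l_6.
  x=6: (0.003/0.003) × 165 = 165.0000
  x=7: (0.001/0.003) × 695 = 231.6667
Sum = 165.0000 + 231.6667 = 396.6667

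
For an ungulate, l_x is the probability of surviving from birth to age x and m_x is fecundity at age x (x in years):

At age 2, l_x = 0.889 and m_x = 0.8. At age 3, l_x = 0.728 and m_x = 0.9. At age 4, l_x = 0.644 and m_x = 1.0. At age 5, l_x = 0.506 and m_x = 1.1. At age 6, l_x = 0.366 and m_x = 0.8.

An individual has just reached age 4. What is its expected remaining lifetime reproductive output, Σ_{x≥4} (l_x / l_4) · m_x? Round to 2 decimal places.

2.32

l_4 = 0.644. Conditional survival from age 4 to x is l_x / l_4.
  x=4: (0.644/0.644) × 1.0 = 1.0000
  x=5: (0.506/0.644) × 1.1 = 0.8643
  x=6: (0.366/0.644) × 0.8 = 0.4547
Sum = 1.0000 + 0.8643 + 0.4547 = 2.3189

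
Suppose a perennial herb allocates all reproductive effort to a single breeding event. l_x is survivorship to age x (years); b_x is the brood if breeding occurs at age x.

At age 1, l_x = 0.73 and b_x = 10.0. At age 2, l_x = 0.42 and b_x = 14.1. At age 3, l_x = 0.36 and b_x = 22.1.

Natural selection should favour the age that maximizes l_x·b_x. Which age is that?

3

Expected offspring if breeding at age x = l_x × b_x:
  age 1: 0.73 × 10.0 = 7.300
  age 2: 0.42 × 14.1 = 5.922
  age 3: 0.36 × 22.1 = 7.956
Maximum at age 3 (7.956).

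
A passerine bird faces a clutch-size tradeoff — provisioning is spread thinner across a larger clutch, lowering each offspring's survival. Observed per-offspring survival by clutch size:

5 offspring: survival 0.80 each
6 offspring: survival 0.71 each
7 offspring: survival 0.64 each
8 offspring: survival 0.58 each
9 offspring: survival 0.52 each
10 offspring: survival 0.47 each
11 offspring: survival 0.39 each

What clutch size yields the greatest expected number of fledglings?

Expected fledglings = c × s(c):
  c=5: 5 × 0.80 = 4.000
  c=6: 6 × 0.71 = 4.260
  c=7: 7 × 0.64 = 4.480
  c=8: 8 × 0.58 = 4.640
  c=9: 9 × 0.52 = 4.680
  c=10: 10 × 0.47 = 4.700
  c=11: 11 × 0.39 = 4.290
Maximum at c = 10 (4.700 fledglings).

10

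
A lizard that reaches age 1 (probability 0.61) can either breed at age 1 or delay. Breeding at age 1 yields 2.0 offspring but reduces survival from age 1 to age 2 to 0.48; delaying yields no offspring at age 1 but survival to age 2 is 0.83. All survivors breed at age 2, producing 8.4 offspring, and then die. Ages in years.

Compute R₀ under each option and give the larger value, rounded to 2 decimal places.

4.25

breed at age 1: R₀ = 0.61 × (2.0 + 0.48 × 8.4) = 0.61 × 6.0320 = 3.6795
delay to age 2: R₀ = 0.61 × (0.83 × 8.4) = 0.61 × 6.9720 = 4.2529
Higher: delay to age 2 (4.2529).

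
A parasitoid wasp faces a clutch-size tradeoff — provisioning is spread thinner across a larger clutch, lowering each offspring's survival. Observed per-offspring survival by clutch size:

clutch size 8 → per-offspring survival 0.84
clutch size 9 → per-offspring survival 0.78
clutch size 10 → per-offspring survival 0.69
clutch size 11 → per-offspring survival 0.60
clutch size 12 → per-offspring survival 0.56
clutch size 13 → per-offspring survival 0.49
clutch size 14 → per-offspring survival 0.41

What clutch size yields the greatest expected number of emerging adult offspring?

Expected emerging adult offspring = c × s(c):
  c=8: 8 × 0.84 = 6.720
  c=9: 9 × 0.78 = 7.020
  c=10: 10 × 0.69 = 6.900
  c=11: 11 × 0.60 = 6.600
  c=12: 12 × 0.56 = 6.720
  c=13: 13 × 0.49 = 6.370
  c=14: 14 × 0.41 = 5.740
Maximum at c = 9 (7.020 emerging adult offspring).

9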